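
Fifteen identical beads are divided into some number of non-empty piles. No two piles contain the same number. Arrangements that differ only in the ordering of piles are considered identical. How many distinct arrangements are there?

27

There are too many to list fully; the first 12 (by largest part) are:
15
14+1
13+2
12+3
12+2+1
11+4
11+3+1
10+5
10+4+1
10+3+2
9+6
9+5+1
…and 15 more, for 27 total.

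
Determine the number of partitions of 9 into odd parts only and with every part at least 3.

2

Listing the qualifying partitions of 9:
9
3, 3, 3
That's 2 in total.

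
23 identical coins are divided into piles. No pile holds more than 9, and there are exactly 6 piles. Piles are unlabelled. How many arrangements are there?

Enumerating by decreasing first part gives 103 partitions in all.

103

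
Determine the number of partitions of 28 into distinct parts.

222

Enumerating by decreasing first part gives 222 partitions in all.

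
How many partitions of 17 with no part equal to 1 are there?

There are too many to list fully; the first 12 (by largest part) are:
17
2,15
3,14
4,13
2,2,13
5,12
2,3,12
6,11
2,4,11
3,3,11
2,2,2,11
7,10
…and 54 more, for 66 total.

66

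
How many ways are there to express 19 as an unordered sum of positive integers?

Systematic enumeration (by largest part, then next-largest, …) yields 490.

490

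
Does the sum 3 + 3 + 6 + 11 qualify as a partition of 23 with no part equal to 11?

The parts sum to 23, and the condition 'no summand equals 11' is violated.

No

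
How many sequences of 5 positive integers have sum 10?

126

By stars and bars with positive parts, the count is C(9,4) = 126.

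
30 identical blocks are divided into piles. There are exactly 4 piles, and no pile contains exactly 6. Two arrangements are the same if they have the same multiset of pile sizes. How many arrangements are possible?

Counting exhaustively, 158 partitions satisfy the conditions.

158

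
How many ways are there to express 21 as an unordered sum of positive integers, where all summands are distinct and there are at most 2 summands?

11

They are:
21
20, 1
19, 2
18, 3
17, 4
16, 5
15, 6
14, 7
13, 8
12, 9
11, 10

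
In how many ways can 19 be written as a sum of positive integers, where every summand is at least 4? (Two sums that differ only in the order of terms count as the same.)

Listing the qualifying partitions of 19:
19
15 + 4
14 + 5
13 + 6
12 + 7
11 + 8
11 + 4 + 4
10 + 9
10 + 5 + 4
9 + 6 + 4
9 + 5 + 5
8 + 7 + 4
8 + 6 + 5
7 + 7 + 5
7 + 6 + 6
7 + 4 + 4 + 4
6 + 5 + 4 + 4
5 + 5 + 5 + 4
Counting gives 18.

18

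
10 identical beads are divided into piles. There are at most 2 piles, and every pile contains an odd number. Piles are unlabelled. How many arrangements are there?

3

They are:
9+1
7+3
5+5
Counting gives 3.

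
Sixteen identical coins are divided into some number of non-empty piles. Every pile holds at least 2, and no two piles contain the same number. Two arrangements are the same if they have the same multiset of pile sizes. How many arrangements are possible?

The partitions of 16 that satisfy the conditions:
16
14, 2
13, 3
12, 4
11, 5
11, 3, 2
10, 6
10, 4, 2
9, 7
9, 5, 2
9, 4, 3
8, 6, 2
8, 5, 3
7, 6, 3
7, 5, 4
7, 4, 3, 2
6, 5, 3, 2

17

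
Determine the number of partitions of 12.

77

A full systematic count gives 77.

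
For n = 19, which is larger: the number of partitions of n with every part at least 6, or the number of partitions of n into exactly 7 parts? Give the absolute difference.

59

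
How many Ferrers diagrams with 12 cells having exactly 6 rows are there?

11

Listing the qualifying partitions of 12:
7,1,1,1,1,1
6,2,1,1,1,1
5,3,1,1,1,1
5,2,2,1,1,1
4,4,1,1,1,1
4,3,2,1,1,1
4,2,2,2,1,1
3,3,3,1,1,1
3,3,2,2,1,1
3,2,2,2,2,1
2,2,2,2,2,2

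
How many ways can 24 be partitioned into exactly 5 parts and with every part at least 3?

23

Enumerating:
3,3,3,3,12
3,3,3,4,11
3,3,3,5,10
3,3,4,4,10
3,3,3,6,9
3,3,4,5,9
3,4,4,4,9
3,3,3,7,8
3,3,4,6,8
3,3,5,5,8
3,4,4,5,8
4,4,4,4,8
3,3,4,7,7
3,3,5,6,7
3,4,4,6,7
3,4,5,5,7
4,4,4,5,7
3,3,6,6,6
3,4,5,6,6
4,4,4,6,6
3,5,5,5,6
4,4,5,5,6
4,5,5,5,5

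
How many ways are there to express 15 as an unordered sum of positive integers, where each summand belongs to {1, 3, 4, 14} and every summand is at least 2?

2

The partitions of 15 that satisfy the conditions:
4+4+4+3
3+3+3+3+3
Counting gives 2.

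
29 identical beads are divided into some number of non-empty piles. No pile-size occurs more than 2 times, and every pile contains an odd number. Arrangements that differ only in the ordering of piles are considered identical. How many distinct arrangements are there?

There are too many to list fully; the first 12 (by largest part) are:
29
27 + 1 + 1
25 + 3 + 1
23 + 5 + 1
23 + 3 + 3
21 + 7 + 1
21 + 5 + 3
21 + 3 + 3 + 1 + 1
19 + 9 + 1
19 + 7 + 3
19 + 5 + 5
19 + 5 + 3 + 1 + 1
…and 41 more, for 53 total.

53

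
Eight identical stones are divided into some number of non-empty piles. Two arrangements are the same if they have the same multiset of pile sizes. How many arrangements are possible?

Listing the qualifying partitions of 8:
8
7, 1
6, 2
6, 1, 1
5, 3
5, 2, 1
5, 1, 1, 1
4, 4
4, 3, 1
4, 2, 2
4, 2, 1, 1
4, 1, 1, 1, 1
3, 3, 2
3, 3, 1, 1
3, 2, 2, 1
3, 2, 1, 1, 1
3, 1, 1, 1, 1, 1
2, 2, 2, 2
2, 2, 2, 1, 1
2, 2, 1, 1, 1, 1
2, 1, 1, 1, 1, 1, 1
1, 1, 1, 1, 1, 1, 1, 1
Counting gives 22.

22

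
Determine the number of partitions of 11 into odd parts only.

12

They are:
11
9,1,1
7,3,1
7,1,1,1,1
5,5,1
5,3,3
5,3,1,1,1
5,1,1,1,1,1,1
3,3,3,1,1
3,3,1,1,1,1,1
3,1,1,1,1,1,1,1,1
1,1,1,1,1,1,1,1,1,1,1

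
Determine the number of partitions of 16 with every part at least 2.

55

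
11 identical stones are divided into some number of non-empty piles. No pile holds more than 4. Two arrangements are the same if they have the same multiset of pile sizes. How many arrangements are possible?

27

There are too many to list fully; the first 12 (by largest part) are:
4+4+3
4+4+2+1
4+4+1+1+1
4+3+3+1
4+3+2+2
4+3+2+1+1
4+3+1+1+1+1
4+2+2+2+1
4+2+2+1+1+1
4+2+1+1+1+1+1
4+1+1+1+1+1+1+1
3+3+3+2
…and 15 more, for 27 total.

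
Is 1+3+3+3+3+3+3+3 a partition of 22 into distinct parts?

The parts sum to 22, and the condition 'all summands are distinct' is violated.

No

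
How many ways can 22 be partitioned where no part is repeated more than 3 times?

484

There are 484 such partitions.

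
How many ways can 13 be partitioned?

A full systematic count gives 101.

101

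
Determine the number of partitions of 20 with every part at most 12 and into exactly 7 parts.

80

Counting exhaustively, 80 partitions satisfy the conditions.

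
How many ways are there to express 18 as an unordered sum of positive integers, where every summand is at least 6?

6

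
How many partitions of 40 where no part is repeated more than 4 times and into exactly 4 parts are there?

478

There are 478 such partitions.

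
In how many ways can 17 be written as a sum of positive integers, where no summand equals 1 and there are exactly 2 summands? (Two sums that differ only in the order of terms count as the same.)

Enumerating:
15, 2
14, 3
13, 4
12, 5
11, 6
10, 7
9, 8

7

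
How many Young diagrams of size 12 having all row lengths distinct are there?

15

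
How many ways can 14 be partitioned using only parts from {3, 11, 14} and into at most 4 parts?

Enumerating:
14
3,11
Counting gives 2.

2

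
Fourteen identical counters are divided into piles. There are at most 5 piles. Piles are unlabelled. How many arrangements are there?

There are too many to list fully; the first 12 (by largest part) are:
14
13, 1
12, 2
12, 1, 1
11, 3
11, 2, 1
11, 1, 1, 1
10, 4
10, 3, 1
10, 2, 2
10, 2, 1, 1
10, 1, 1, 1, 1
…and 58 more, for 70 total.

70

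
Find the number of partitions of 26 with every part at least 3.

A full systematic count gives 158.

158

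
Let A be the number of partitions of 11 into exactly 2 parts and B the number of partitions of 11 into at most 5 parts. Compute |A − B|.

32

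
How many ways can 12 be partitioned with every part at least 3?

The partitions of 12 that satisfy the conditions:
12
9+3
8+4
7+5
6+6
6+3+3
5+4+3
4+4+4
3+3+3+3

9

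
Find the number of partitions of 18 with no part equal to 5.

Counting exhaustively, 284 partitions satisfy the conditions.

284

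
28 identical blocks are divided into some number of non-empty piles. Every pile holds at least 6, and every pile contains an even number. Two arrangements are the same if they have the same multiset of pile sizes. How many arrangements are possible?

Listing the qualifying partitions of 28:
28
6+22
8+20
10+18
12+16
6+6+16
14+14
6+8+14
6+10+12
8+8+12
8+10+10
6+6+6+10
6+6+8+8
Counting gives 13.

13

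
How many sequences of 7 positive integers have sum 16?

5005

Place 6 bars in the 15 internal gaps of a row of 16 dots: C(15,6) = 5005.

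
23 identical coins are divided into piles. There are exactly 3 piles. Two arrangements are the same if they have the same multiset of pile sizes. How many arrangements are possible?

There are too many to list fully; the first 12 (by largest part) are:
21 + 1 + 1
20 + 2 + 1
19 + 3 + 1
19 + 2 + 2
18 + 4 + 1
18 + 3 + 2
17 + 5 + 1
17 + 4 + 2
17 + 3 + 3
16 + 6 + 1
16 + 5 + 2
16 + 4 + 3
…and 32 more, for 44 total.

44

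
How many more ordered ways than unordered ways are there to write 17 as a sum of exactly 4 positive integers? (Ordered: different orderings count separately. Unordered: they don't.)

521

Compositions: C(16,3) = 560.
Partitions of 17 into exactly 4 parts: 39.
Difference: 560 − 39 = 521.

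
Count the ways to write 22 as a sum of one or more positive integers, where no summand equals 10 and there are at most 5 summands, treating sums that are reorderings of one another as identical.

221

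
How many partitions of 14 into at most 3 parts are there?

Enumerating:
14
13 + 1
12 + 2
12 + 1 + 1
11 + 3
11 + 2 + 1
10 + 4
10 + 3 + 1
10 + 2 + 2
9 + 5
9 + 4 + 1
9 + 3 + 2
8 + 6
8 + 5 + 1
8 + 4 + 2
8 + 3 + 3
7 + 7
7 + 6 + 1
7 + 5 + 2
7 + 4 + 3
6 + 6 + 2
6 + 5 + 3
6 + 4 + 4
5 + 5 + 4
Counting gives 24.

24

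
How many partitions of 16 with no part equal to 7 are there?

201

There are 201 such partitions.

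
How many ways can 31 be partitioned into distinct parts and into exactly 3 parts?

There are too many to list fully; the first 12 (by largest part) are:
28,2,1
27,3,1
26,4,1
26,3,2
25,5,1
25,4,2
24,6,1
24,5,2
24,4,3
23,7,1
23,6,2
23,5,3
…and 53 more, for 65 total.

65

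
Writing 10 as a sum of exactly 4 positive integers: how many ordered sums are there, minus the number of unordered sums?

Compositions: C(9,3) = 84.
Unordered (partitions into 4 parts): 9.
Difference: 84 − 9 = 75.

75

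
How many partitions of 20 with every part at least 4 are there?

24

They are:
20
16+4
15+5
14+6
13+7
12+8
12+4+4
11+9
11+5+4
10+10
10+6+4
10+5+5
9+7+4
9+6+5
8+8+4
8+7+5
8+6+6
8+4+4+4
7+7+6
7+5+4+4
6+6+4+4
6+5+5+4
5+5+5+5
4+4+4+4+4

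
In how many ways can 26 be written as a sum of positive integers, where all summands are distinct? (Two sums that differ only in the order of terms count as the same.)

165

Direct enumeration gives 165 partitions.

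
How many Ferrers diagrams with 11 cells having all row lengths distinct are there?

12

Listing the qualifying partitions of 11:
11
10, 1
9, 2
8, 3
8, 2, 1
7, 4
7, 3, 1
6, 5
6, 4, 1
6, 3, 2
5, 4, 2
5, 3, 2, 1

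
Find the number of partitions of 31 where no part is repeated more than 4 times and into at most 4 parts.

321

Enumerating by decreasing first part gives 321 partitions in all.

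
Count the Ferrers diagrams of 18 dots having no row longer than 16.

383

Systematic enumeration (by largest part, then next-largest, …) yields 383.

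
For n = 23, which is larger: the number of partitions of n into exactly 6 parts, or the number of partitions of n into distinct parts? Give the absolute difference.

Partitions of 23 into exactly 6 parts: 163.
Partitions of 23 into distinct parts: 104.
|163 − 104| = 59.

59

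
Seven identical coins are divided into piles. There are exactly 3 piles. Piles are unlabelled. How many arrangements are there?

4

The partitions of 7 that satisfy the conditions:
5, 1, 1
4, 2, 1
3, 3, 1
3, 2, 2
Counting gives 4.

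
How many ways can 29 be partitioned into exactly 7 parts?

Direct enumeration gives 522 partitions.

522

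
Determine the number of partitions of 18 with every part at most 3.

A partial list (first 12 by largest part):
3 + 3 + 3 + 3 + 3 + 3
3 + 3 + 3 + 3 + 3 + 2 + 1
3 + 3 + 3 + 3 + 3 + 1 + 1 + 1
3 + 3 + 3 + 3 + 2 + 2 + 2
3 + 3 + 3 + 3 + 2 + 2 + 1 + 1
3 + 3 + 3 + 3 + 2 + 1 + 1 + 1 + 1
3 + 3 + 3 + 3 + 1 + 1 + 1 + 1 + 1 + 1
3 + 3 + 3 + 2 + 2 + 2 + 2 + 1
3 + 3 + 3 + 2 + 2 + 2 + 1 + 1 + 1
3 + 3 + 3 + 2 + 2 + 1 + 1 + 1 + 1 + 1
3 + 3 + 3 + 2 + 1 + 1 + 1 + 1 + 1 + 1 + 1
3 + 3 + 3 + 1 + 1 + 1 + 1 + 1 + 1 + 1 + 1 + 1
…and 25 more, for 37 total.

37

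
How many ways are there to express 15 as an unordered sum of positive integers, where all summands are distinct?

There are too many to list fully; the first 12 (by largest part) are:
15
14+1
13+2
12+3
12+2+1
11+4
11+3+1
10+5
10+4+1
10+3+2
9+6
9+5+1
…and 15 more, for 27 total.

27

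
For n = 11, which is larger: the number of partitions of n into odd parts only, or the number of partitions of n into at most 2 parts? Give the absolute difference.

6

Partitions of 11 into odd parts only: 12.
Partitions of 11 into at most 2 parts: 6.
|12 − 6| = 6.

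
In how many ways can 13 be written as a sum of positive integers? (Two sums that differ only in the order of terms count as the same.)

A full systematic count gives 101.

101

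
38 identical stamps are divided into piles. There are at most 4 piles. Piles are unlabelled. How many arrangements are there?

551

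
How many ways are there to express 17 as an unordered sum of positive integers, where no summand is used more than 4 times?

Enumerating by decreasing first part gives 205 partitions in all.

205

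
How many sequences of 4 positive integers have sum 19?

816

Place 3 bars in the 18 internal gaps of a row of 19 dots: C(18,3) = 816.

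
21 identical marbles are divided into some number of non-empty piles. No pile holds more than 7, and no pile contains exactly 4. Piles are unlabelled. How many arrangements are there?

235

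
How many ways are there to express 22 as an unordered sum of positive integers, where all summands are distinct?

Direct enumeration gives 89 partitions.

89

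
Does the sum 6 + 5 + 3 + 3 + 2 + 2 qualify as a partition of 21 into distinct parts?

No

The parts sum to 21, and the condition 'all summands are distinct' is violated.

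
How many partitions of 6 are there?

The partitions of 6 that satisfy the conditions:
6
1,5
2,4
1,1,4
3,3
1,2,3
1,1,1,3
2,2,2
1,1,2,2
1,1,1,1,2
1,1,1,1,1,1
That's 11 in total.

11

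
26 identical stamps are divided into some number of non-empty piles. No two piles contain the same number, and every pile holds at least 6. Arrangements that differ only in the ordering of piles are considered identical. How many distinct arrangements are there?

Listing the qualifying partitions of 26:
26
20,6
19,7
18,8
17,9
16,10
15,11
14,12
13,7,6
12,8,6
11,9,6
11,8,7
10,9,7

13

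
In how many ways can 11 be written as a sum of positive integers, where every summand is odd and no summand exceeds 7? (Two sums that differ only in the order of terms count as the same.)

Listing the qualifying partitions of 11:
7, 3, 1
7, 1, 1, 1, 1
5, 5, 1
5, 3, 3
5, 3, 1, 1, 1
5, 1, 1, 1, 1, 1, 1
3, 3, 3, 1, 1
3, 3, 1, 1, 1, 1, 1
3, 1, 1, 1, 1, 1, 1, 1, 1
1, 1, 1, 1, 1, 1, 1, 1, 1, 1, 1
Counting gives 10.

10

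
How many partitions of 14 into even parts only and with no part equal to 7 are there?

15

Enumerating:
14
12,2
10,4
10,2,2
8,6
8,4,2
8,2,2,2
6,6,2
6,4,4
6,4,2,2
6,2,2,2,2
4,4,4,2
4,4,2,2,2
4,2,2,2,2,2
2,2,2,2,2,2,2
That's 15 in total.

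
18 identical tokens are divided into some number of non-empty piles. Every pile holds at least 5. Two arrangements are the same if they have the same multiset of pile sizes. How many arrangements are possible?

Enumerating:
18
13,5
12,6
11,7
10,8
9,9
8,5,5
7,6,5
6,6,6

9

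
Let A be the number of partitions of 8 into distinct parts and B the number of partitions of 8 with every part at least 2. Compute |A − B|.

1

Partitions of 8 into distinct parts: 6.
Partitions of 8 with every part at least 2: 7.
|6 − 7| = 1.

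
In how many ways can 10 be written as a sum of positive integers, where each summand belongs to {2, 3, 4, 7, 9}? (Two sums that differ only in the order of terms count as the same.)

6

They are:
7+3
4+4+2
4+3+3
4+2+2+2
3+3+2+2
2+2+2+2+2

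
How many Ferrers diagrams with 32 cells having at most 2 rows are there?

17

Listing the qualifying partitions of 32:
32
1 + 31
2 + 30
3 + 29
4 + 28
5 + 27
6 + 26
7 + 25
8 + 24
9 + 23
10 + 22
11 + 21
12 + 20
13 + 19
14 + 18
15 + 17
16 + 16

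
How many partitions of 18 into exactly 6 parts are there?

There are too many to list fully; the first 12 (by largest part) are:
13,1,1,1,1,1
12,2,1,1,1,1
11,3,1,1,1,1
11,2,2,1,1,1
10,4,1,1,1,1
10,3,2,1,1,1
10,2,2,2,1,1
9,5,1,1,1,1
9,4,2,1,1,1
9,3,3,1,1,1
9,3,2,2,1,1
9,2,2,2,2,1
…and 46 more, for 58 total.

58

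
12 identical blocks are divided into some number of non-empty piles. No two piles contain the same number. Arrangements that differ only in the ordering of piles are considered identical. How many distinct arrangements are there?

15

Listing the qualifying partitions of 12:
12
1, 11
2, 10
3, 9
1, 2, 9
4, 8
1, 3, 8
5, 7
1, 4, 7
2, 3, 7
1, 5, 6
2, 4, 6
1, 2, 3, 6
3, 4, 5
1, 2, 4, 5
That's 15 in total.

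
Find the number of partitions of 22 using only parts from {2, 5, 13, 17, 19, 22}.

Listing the qualifying partitions of 22:
22
17,5
13,5,2,2
5,5,5,5,2
5,5,2,2,2,2,2,2
2,2,2,2,2,2,2,2,2,2,2
That's 6 in total.

6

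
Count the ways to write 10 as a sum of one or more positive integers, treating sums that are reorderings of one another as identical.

42

There are too many to list fully; the first 12 (by largest part) are:
10
9+1
8+2
8+1+1
7+3
7+2+1
7+1+1+1
6+4
6+3+1
6+2+2
6+2+1+1
6+1+1+1+1
…and 30 more, for 42 total.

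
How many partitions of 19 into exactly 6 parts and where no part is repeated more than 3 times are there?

55

There are too many to list fully; the first 12 (by largest part) are:
12 + 2 + 2 + 1 + 1 + 1
11 + 3 + 2 + 1 + 1 + 1
11 + 2 + 2 + 2 + 1 + 1
10 + 4 + 2 + 1 + 1 + 1
10 + 3 + 3 + 1 + 1 + 1
10 + 3 + 2 + 2 + 1 + 1
9 + 5 + 2 + 1 + 1 + 1
9 + 4 + 3 + 1 + 1 + 1
9 + 4 + 2 + 2 + 1 + 1
9 + 3 + 3 + 2 + 1 + 1
9 + 3 + 2 + 2 + 2 + 1
8 + 6 + 2 + 1 + 1 + 1
…and 43 more, for 55 total.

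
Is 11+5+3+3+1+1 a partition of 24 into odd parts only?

Yes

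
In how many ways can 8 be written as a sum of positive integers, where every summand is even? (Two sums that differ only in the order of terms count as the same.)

5

Enumerating:
8
6 + 2
4 + 4
4 + 2 + 2
2 + 2 + 2 + 2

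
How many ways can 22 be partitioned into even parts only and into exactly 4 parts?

11

They are:
2 + 2 + 2 + 16
2 + 2 + 4 + 14
2 + 2 + 6 + 12
2 + 4 + 4 + 12
2 + 2 + 8 + 10
2 + 4 + 6 + 10
4 + 4 + 4 + 10
2 + 4 + 8 + 8
2 + 6 + 6 + 8
4 + 4 + 6 + 8
4 + 6 + 6 + 6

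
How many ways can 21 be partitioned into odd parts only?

Direct enumeration gives 76 partitions.

76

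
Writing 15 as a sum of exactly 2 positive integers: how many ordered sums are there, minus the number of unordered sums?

7

Compositions: C(14,1) = 14.
Unordered (partitions into 2 parts): 7.
Difference: 14 − 7 = 7.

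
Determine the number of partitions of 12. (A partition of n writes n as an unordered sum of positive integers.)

77

There are 77 such partitions.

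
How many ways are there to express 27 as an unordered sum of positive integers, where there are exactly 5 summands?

255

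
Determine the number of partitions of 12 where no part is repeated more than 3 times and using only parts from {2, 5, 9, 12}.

The partitions of 12 that satisfy the conditions:
12
5, 5, 2

2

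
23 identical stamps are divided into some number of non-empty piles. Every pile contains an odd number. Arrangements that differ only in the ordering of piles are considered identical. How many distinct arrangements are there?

104

There are 104 such partitions.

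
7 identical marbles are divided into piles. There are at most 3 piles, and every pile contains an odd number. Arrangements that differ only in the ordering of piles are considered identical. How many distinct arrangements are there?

3

Listing the qualifying partitions of 7:
7
5 + 1 + 1
3 + 3 + 1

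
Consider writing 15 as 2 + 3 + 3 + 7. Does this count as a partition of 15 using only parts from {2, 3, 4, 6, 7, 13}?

The parts sum to 15, and the condition 'each summand belongs to {2, 3, 4, 6, 7, 13}' holds.

Yes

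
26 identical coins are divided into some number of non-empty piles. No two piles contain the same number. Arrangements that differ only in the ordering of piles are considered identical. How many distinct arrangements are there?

165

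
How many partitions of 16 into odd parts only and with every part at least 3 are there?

They are:
13+3
11+5
9+7
7+3+3+3
5+5+3+3

5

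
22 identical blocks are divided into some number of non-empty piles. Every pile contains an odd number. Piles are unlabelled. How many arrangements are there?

Systematic enumeration (by largest part, then next-largest, …) yields 89.

89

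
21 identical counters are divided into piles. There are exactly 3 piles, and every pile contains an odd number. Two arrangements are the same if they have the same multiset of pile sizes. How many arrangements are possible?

12

They are:
19, 1, 1
17, 3, 1
15, 5, 1
15, 3, 3
13, 7, 1
13, 5, 3
11, 9, 1
11, 7, 3
11, 5, 5
9, 9, 3
9, 7, 5
7, 7, 7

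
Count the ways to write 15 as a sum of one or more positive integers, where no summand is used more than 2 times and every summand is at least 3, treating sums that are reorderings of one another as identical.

13

The partitions of 15 that satisfy the conditions:
15
12, 3
11, 4
10, 5
9, 6
9, 3, 3
8, 7
8, 4, 3
7, 5, 3
7, 4, 4
6, 6, 3
6, 5, 4
5, 4, 3, 3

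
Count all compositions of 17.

65536

Each of the 16 gaps between 17 units is either a break or not: 2^16 = 65536.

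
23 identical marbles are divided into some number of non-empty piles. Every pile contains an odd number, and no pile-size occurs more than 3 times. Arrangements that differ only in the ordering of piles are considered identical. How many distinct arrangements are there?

41

A partial list (first 12 by largest part):
23
21, 1, 1
19, 3, 1
17, 5, 1
17, 3, 3
17, 3, 1, 1, 1
15, 7, 1
15, 5, 3
15, 5, 1, 1, 1
15, 3, 3, 1, 1
13, 9, 1
13, 7, 3
…and 29 more, for 41 total.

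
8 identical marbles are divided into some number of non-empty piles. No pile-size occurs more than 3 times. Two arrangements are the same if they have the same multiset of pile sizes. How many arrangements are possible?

16

Listing the qualifying partitions of 8:
8
1,7
2,6
1,1,6
3,5
1,2,5
1,1,1,5
4,4
1,3,4
2,2,4
1,1,2,4
2,3,3
1,1,3,3
1,2,2,3
1,1,1,2,3
1,1,2,2,2
Counting gives 16.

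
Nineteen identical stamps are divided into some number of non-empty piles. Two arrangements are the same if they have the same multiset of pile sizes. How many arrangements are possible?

Direct enumeration gives 490 partitions.

490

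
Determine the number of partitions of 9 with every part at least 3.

4

Enumerating:
9
6 + 3
5 + 4
3 + 3 + 3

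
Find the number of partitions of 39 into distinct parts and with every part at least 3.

294

Counting exhaustively, 294 partitions satisfy the conditions.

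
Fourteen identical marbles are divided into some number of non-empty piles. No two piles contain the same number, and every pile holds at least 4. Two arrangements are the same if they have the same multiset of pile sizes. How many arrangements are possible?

Listing the qualifying partitions of 14:
14
10 + 4
9 + 5
8 + 6
That's 4 in total.

4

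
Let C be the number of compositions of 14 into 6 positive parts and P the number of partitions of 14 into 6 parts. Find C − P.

Ordered (compositions into 6 parts): C(13,5) = 1287.
Partitions of 14 into exactly 6 parts: 20.
Difference: 1287 − 20 = 1267.

1267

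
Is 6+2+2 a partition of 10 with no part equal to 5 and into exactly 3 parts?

The parts sum to 10, and the condition 'no summand equals 5' holds; the condition 'there are exactly 3 summands' holds.

Yes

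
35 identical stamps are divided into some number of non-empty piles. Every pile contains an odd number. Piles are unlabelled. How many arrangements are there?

585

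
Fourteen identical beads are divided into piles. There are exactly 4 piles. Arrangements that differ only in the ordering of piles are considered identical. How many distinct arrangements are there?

23

Listing the qualifying partitions of 14:
11 + 1 + 1 + 1
10 + 2 + 1 + 1
9 + 3 + 1 + 1
9 + 2 + 2 + 1
8 + 4 + 1 + 1
8 + 3 + 2 + 1
8 + 2 + 2 + 2
7 + 5 + 1 + 1
7 + 4 + 2 + 1
7 + 3 + 3 + 1
7 + 3 + 2 + 2
6 + 6 + 1 + 1
6 + 5 + 2 + 1
6 + 4 + 3 + 1
6 + 4 + 2 + 2
6 + 3 + 3 + 2
5 + 5 + 3 + 1
5 + 5 + 2 + 2
5 + 4 + 4 + 1
5 + 4 + 3 + 2
5 + 3 + 3 + 3
4 + 4 + 4 + 2
4 + 4 + 3 + 3
That's 23 in total.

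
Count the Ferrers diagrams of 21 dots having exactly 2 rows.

Listing the qualifying partitions of 21:
1+20
2+19
3+18
4+17
5+16
6+15
7+14
8+13
9+12
10+11
That's 10 in total.

10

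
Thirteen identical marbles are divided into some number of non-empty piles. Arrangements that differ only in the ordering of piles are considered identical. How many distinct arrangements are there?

101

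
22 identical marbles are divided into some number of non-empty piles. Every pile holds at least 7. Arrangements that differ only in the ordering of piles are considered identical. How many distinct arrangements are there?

The partitions of 22 that satisfy the conditions:
22
15+7
14+8
13+9
12+10
11+11
8+7+7
Counting gives 7.

7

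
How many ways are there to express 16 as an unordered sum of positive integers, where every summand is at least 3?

21

Enumerating:
16
13 + 3
12 + 4
11 + 5
10 + 6
10 + 3 + 3
9 + 7
9 + 4 + 3
8 + 8
8 + 5 + 3
8 + 4 + 4
7 + 6 + 3
7 + 5 + 4
7 + 3 + 3 + 3
6 + 6 + 4
6 + 5 + 5
6 + 4 + 3 + 3
5 + 5 + 3 + 3
5 + 4 + 4 + 3
4 + 4 + 4 + 4
4 + 3 + 3 + 3 + 3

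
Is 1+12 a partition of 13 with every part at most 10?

The parts sum to 13, and the condition 'no summand exceeds 10' is violated.

No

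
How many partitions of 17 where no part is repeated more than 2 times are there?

108

Direct enumeration gives 108 partitions.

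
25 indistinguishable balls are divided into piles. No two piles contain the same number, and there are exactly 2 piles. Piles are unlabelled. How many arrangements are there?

They are:
24, 1
23, 2
22, 3
21, 4
20, 5
19, 6
18, 7
17, 8
16, 9
15, 10
14, 11
13, 12
Counting gives 12.

12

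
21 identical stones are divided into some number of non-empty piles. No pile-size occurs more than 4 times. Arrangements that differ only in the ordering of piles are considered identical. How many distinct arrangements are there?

Direct enumeration gives 505 partitions.

505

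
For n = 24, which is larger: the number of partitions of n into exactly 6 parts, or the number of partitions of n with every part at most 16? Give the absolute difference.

1331

Partitions of 24 into exactly 6 parts: 199.
Partitions of 24 with every part at most 16: 1530.
|199 − 1530| = 1331.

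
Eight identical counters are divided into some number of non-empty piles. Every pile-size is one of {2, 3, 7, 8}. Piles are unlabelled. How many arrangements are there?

Enumerating:
8
2 + 3 + 3
2 + 2 + 2 + 2
That's 3 in total.

3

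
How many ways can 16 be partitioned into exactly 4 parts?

There are too many to list fully; the first 12 (by largest part) are:
13+1+1+1
12+2+1+1
11+3+1+1
11+2+2+1
10+4+1+1
10+3+2+1
10+2+2+2
9+5+1+1
9+4+2+1
9+3+3+1
9+3+2+2
8+6+1+1
…and 22 more, for 34 total.

34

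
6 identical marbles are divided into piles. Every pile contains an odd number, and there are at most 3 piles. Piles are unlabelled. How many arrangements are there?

They are:
5+1
3+3
Counting gives 2.

2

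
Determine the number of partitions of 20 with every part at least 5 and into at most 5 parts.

13

Listing the qualifying partitions of 20:
20
15,5
14,6
13,7
12,8
11,9
10,10
10,5,5
9,6,5
8,7,5
8,6,6
7,7,6
5,5,5,5
That's 13 in total.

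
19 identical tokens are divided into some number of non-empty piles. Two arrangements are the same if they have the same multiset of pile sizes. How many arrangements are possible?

490

There are 490 such partitions.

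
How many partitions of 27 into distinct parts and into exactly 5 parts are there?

A partial list (first 12 by largest part):
17 + 4 + 3 + 2 + 1
16 + 5 + 3 + 2 + 1
15 + 6 + 3 + 2 + 1
15 + 5 + 4 + 2 + 1
14 + 7 + 3 + 2 + 1
14 + 6 + 4 + 2 + 1
14 + 5 + 4 + 3 + 1
13 + 8 + 3 + 2 + 1
13 + 7 + 4 + 2 + 1
13 + 6 + 5 + 2 + 1
13 + 6 + 4 + 3 + 1
13 + 5 + 4 + 3 + 2
…and 35 more, for 47 total.

47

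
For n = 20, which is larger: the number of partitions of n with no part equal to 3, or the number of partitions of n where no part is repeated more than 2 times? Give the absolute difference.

Partitions of 20 with no part equal to 3: 330.
Partitions of 20 where no part is repeated more than 2 times: 202.
|330 − 202| = 128.

128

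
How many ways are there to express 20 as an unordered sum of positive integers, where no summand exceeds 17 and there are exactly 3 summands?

32

There are too many to list fully; the first 12 (by largest part) are:
17+2+1
16+3+1
16+2+2
15+4+1
15+3+2
14+5+1
14+4+2
14+3+3
13+6+1
13+5+2
13+4+3
12+7+1
…and 20 more, for 32 total.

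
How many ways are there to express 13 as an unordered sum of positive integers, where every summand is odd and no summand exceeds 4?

5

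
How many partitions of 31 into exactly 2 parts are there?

The partitions of 31 that satisfy the conditions:
30, 1
29, 2
28, 3
27, 4
26, 5
25, 6
24, 7
23, 8
22, 9
21, 10
20, 11
19, 12
18, 13
17, 14
16, 15

15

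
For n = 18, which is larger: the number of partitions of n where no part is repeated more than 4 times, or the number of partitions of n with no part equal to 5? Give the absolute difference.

Partitions of 18 where no part is repeated more than 4 times: 262.
Partitions of 18 with no part equal to 5: 284.
|262 − 284| = 22.

22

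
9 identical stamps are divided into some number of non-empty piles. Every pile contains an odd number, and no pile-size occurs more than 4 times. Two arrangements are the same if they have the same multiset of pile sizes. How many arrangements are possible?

Enumerating:
9
7,1,1
5,3,1
5,1,1,1,1
3,3,3
3,3,1,1,1
That's 6 in total.

6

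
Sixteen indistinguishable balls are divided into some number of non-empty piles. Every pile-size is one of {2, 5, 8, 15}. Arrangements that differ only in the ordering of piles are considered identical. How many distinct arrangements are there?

Listing the qualifying partitions of 16:
8 + 8
8 + 2 + 2 + 2 + 2
5 + 5 + 2 + 2 + 2
2 + 2 + 2 + 2 + 2 + 2 + 2 + 2

4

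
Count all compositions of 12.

2048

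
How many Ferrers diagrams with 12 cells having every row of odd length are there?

15

The partitions of 12 that satisfy the conditions:
1+11
3+9
1+1+1+9
5+7
1+1+3+7
1+1+1+1+1+7
1+1+5+5
1+3+3+5
1+1+1+1+3+5
1+1+1+1+1+1+1+5
3+3+3+3
1+1+1+3+3+3
1+1+1+1+1+1+3+3
1+1+1+1+1+1+1+1+1+3
1+1+1+1+1+1+1+1+1+1+1+1
That's 15 in total.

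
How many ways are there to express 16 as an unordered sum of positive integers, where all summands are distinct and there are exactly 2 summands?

Enumerating:
15 + 1
14 + 2
13 + 3
12 + 4
11 + 5
10 + 6
9 + 7

7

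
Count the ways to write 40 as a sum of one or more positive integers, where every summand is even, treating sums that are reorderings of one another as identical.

Direct enumeration gives 627 partitions.

627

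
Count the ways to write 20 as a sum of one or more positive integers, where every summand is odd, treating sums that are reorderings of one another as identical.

64

A partial list (first 12 by largest part):
1,19
3,17
1,1,1,17
5,15
1,1,3,15
1,1,1,1,1,15
7,13
1,1,5,13
1,3,3,13
1,1,1,1,3,13
1,1,1,1,1,1,1,13
9,11
…and 52 more, for 64 total.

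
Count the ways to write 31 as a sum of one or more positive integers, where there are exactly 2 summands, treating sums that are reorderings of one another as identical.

15

Enumerating:
30 + 1
29 + 2
28 + 3
27 + 4
26 + 5
25 + 6
24 + 7
23 + 8
22 + 9
21 + 10
20 + 11
19 + 12
18 + 13
17 + 14
16 + 15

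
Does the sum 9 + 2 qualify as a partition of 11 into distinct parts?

Yes

The parts sum to 11, and the condition 'all summands are distinct' holds.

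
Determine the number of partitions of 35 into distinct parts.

585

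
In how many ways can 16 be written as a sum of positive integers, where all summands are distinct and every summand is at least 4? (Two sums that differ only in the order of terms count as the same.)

The partitions of 16 that satisfy the conditions:
16
12, 4
11, 5
10, 6
9, 7
7, 5, 4

6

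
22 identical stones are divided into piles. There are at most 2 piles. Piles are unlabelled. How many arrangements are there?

The partitions of 22 that satisfy the conditions:
22
1 + 21
2 + 20
3 + 19
4 + 18
5 + 17
6 + 16
7 + 15
8 + 14
9 + 13
10 + 12
11 + 11
Counting gives 12.

12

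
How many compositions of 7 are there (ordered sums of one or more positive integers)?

64

The number of compositions of n is 2^(n−1); here 2^6 = 64.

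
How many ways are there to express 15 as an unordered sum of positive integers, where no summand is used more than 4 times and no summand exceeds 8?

Counting exhaustively, 99 partitions satisfy the conditions.

99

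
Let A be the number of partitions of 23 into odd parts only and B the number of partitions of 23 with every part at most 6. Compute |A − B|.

350

Partitions of 23 into odd parts only: 104.
Partitions of 23 with every part at most 6: 454.
|104 − 454| = 350.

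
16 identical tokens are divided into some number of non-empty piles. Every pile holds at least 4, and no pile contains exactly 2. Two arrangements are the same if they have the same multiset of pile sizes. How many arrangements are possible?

They are:
16
4, 12
5, 11
6, 10
7, 9
8, 8
4, 4, 8
4, 5, 7
4, 6, 6
5, 5, 6
4, 4, 4, 4
That's 11 in total.

11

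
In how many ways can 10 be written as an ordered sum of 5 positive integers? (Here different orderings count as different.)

126

A composition of 10 into 5 positive parts is chosen by placing 4 dividers among the 9 gaps between 10 units: C(9,4) = 126.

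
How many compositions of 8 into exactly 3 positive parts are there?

Equivalently, choose which 2 of the 7 gaps become plus signs: C(7,2) = 21.

21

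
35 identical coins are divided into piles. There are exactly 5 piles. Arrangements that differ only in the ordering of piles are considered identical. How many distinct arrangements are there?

Direct enumeration gives 674 partitions.

674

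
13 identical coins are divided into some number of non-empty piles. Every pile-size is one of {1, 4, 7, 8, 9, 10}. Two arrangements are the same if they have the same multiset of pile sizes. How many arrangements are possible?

11

Enumerating:
10,1,1,1
9,4
9,1,1,1,1
8,4,1
8,1,1,1,1,1
7,4,1,1
7,1,1,1,1,1,1
4,4,4,1
4,4,1,1,1,1,1
4,1,1,1,1,1,1,1,1,1
1,1,1,1,1,1,1,1,1,1,1,1,1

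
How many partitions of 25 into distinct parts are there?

142

Counting exhaustively, 142 partitions satisfy the conditions.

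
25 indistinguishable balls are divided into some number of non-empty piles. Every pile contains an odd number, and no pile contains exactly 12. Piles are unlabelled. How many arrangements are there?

142

Enumerating by decreasing first part gives 142 partitions in all.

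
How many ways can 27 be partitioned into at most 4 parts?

225

There are 225 such partitions.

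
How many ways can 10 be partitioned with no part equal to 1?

12

They are:
10
8 + 2
7 + 3
6 + 4
6 + 2 + 2
5 + 5
5 + 3 + 2
4 + 4 + 2
4 + 3 + 3
4 + 2 + 2 + 2
3 + 3 + 2 + 2
2 + 2 + 2 + 2 + 2
Counting gives 12.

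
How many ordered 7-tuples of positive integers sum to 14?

Place 6 bars in the 13 internal gaps of a row of 14 dots: C(13,6) = 1716.

1716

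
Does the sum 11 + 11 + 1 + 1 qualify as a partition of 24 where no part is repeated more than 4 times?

The parts sum to 24, and the condition 'no summand is used more than 4 times' holds.

Yes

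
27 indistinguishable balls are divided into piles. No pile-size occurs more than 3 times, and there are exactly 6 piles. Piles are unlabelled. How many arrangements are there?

295

Systematic enumeration (by largest part, then next-largest, …) yields 295.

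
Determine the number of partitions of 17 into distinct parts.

38

A partial list (first 12 by largest part):
17
16,1
15,2
14,3
14,2,1
13,4
13,3,1
12,5
12,4,1
12,3,2
11,6
11,5,1
…and 26 more, for 38 total.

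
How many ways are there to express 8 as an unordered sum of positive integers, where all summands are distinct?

6

Enumerating:
8
7, 1
6, 2
5, 3
5, 2, 1
4, 3, 1
Counting gives 6.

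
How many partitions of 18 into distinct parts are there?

A partial list (first 12 by largest part):
18
17+1
16+2
15+3
15+2+1
14+4
14+3+1
13+5
13+4+1
13+3+2
12+6
12+5+1
…and 34 more, for 46 total.

46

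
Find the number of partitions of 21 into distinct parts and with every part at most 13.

A partial list (first 12 by largest part):
13,8
13,7,1
13,6,2
13,5,3
13,5,2,1
13,4,3,1
12,9
12,8,1
12,7,2
12,6,3
12,6,2,1
12,5,4
…and 45 more, for 57 total.

57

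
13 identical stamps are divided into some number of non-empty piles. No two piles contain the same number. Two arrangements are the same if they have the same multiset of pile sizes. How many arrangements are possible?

18

The partitions of 13 that satisfy the conditions:
13
12+1
11+2
10+3
10+2+1
9+4
9+3+1
8+5
8+4+1
8+3+2
7+6
7+5+1
7+4+2
7+3+2+1
6+5+2
6+4+3
6+4+2+1
5+4+3+1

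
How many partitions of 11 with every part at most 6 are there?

There are too many to list fully; the first 12 (by largest part) are:
6+5
6+4+1
6+3+2
6+3+1+1
6+2+2+1
6+2+1+1+1
6+1+1+1+1+1
5+5+1
5+4+2
5+4+1+1
5+3+3
5+3+2+1
…and 32 more, for 44 total.

44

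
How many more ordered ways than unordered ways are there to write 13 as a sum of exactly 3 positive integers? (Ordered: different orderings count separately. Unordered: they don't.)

Compositions: C(12,2) = 66.
Partitions of 13 into exactly 3 parts: 14.
Difference: 66 − 14 = 52.

52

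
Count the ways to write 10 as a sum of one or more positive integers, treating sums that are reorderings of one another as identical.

42

There are too many to list fully; the first 12 (by largest part) are:
10
9,1
8,2
8,1,1
7,3
7,2,1
7,1,1,1
6,4
6,3,1
6,2,2
6,2,1,1
6,1,1,1,1
…and 30 more, for 42 total.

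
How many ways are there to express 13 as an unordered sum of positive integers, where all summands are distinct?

18

Enumerating:
13
1, 12
2, 11
3, 10
1, 2, 10
4, 9
1, 3, 9
5, 8
1, 4, 8
2, 3, 8
6, 7
1, 5, 7
2, 4, 7
1, 2, 3, 7
2, 5, 6
3, 4, 6
1, 2, 4, 6
1, 3, 4, 5
That's 18 in total.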